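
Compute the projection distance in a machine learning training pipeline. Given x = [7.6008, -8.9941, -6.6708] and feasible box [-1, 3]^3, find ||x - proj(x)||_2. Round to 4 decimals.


Project each component onto [-1, 3].
clip(7.6008) = 3.0, clip(-8.9941) = -1.0, clip(-6.6708) = -1.0
Projection = [3.0, -1.0, -1.0]
Squared diffs: [21.1674, 63.9056, 32.158]
Distance = sqrt(117.231) = 10.8273


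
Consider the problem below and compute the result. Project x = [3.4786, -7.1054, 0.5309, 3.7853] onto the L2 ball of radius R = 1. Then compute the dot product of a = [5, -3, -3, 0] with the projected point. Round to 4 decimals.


Step 1: Compute ||x|| (intermediates to 6 decimals).
||x|| = sqrt(3.4786^2 + (-7.1054)^2 + 0.5309^2 + 3.7853^2) = 8.786223
Step 2: Project.
Since ||x|| > R, scale = R/||x|| = 1/8.786223 = 0.113815, proj(x) = scale * x
proj(x) = [0.395917, -0.808701, 0.060424, 0.430824]
Step 3: Dot product.
a^T * proj(x) = 5*0.395917 - 3*(-0.808701) - 3*0.060424 + 0*0.430824 = 4.2244


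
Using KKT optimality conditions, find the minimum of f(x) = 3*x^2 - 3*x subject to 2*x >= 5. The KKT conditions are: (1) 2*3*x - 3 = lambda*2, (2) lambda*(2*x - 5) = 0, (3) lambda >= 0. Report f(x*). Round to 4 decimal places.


Step 1: Try lambda = 0 (constraint inactive).
x_unc = 3/(2*3) = 0.5
Check: 2*0.5 = 1.0 < 5 -- violated!
Step 2: Constraint must be active: 2*x = 5
x* = 5/2 = 2.5
lambda = (2*3*2.5 - 3)/2 = 6.0
Step 3: Compute optimal value.
f(x*) = 3*2.5^2 - 3*2.5 = 11.25


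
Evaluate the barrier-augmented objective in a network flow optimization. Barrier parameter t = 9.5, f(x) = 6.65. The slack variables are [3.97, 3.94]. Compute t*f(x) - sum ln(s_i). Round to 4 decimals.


Step 1: Compute log-barrier.
ln values: [1.3788, 1.3712]
phi = -(1.3788 + 1.3712) = -2.7499
Step 2: Compute augmented objective.
t*f(x) = 9.5*6.65 = 63.175
Total = 63.175 - 2.7499 = 60.4251


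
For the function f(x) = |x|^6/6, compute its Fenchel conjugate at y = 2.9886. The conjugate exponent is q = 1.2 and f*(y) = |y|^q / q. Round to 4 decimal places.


The conjugate exponent q satisfies 1/p + 1/q = 1.
p = 6, so q = 6/(6 - 1) = 1.2
|y|^q = 2.9886^1.2 = 3.7202
f*(2.9886) = 3.7202 / 1.2 = 3.1001


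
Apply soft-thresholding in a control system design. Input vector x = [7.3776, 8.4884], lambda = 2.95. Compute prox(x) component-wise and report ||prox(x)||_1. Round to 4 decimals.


Soft-thresholding with lambda = 2.95:
prox(7.3776) = sign(7.3776)*max(|7.3776| - 2.95, 0) = 4.4276
prox(8.4884) = sign(8.4884)*max(|8.4884| - 2.95, 0) = 5.5384
prox(x) = [4.4276, 5.5384]
||prox(x)||_1 = 4.4276 + 5.5384 = 9.966


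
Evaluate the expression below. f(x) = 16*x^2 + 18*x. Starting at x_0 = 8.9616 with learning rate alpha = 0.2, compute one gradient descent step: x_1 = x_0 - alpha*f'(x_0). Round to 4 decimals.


We compute the gradient at x_0 and apply the update.
f'(x) = 32*x + 18
f'(8.9616) = 32*8.9616 + 18 = 304.7712
x_1 = 8.9616 - 0.2*304.7712 = -51.9926


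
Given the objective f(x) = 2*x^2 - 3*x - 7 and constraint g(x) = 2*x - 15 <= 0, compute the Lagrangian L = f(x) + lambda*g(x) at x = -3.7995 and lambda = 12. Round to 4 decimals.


Step 1: Evaluate f(x).
f(-3.7995) = 2*(-3.7995)^2 - 3*(-3.7995) - 7 = 33.2709
Step 2: Evaluate g(x).
g(-3.7995) = 2*-3.7995 - 15 = -22.599
Step 3: Compute Lagrangian.
L = 33.2709 + 12*-22.599 = -237.9171


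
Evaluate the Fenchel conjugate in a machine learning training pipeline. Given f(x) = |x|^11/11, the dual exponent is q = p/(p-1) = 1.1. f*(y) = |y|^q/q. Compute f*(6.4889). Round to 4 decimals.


The conjugate exponent q satisfies 1/p + 1/q = 1.
p = 11, so q = 11/(11 - 1) = 1.1
|y|^q = 6.4889^1.1 = 7.8233
f*(6.4889) = 7.8233 / 1.1 = 7.1121


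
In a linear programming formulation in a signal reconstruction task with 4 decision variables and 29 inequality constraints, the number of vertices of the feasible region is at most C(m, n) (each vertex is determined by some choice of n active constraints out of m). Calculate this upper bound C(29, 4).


Each vertex corresponds to some choice of n active constraints out of m, so the number of vertices is at most C(m, n) = m! / (n!(m-n)!).
m = 29, n = 4
Numerator: 29 * 28 * 27 * 26
Denominator: 4! = 24
C(29, 4) = 23751


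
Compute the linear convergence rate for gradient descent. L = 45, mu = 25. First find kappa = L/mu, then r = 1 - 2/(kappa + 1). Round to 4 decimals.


Step 1: Compute the condition number.
kappa = L/mu = 45/25 = 1.8
Step 2: Compute the convergence rate.
r = 1 - 2/(kappa + 1) = 1 - 2*mu/(L + mu) = (L - mu)/(L + mu) = 20/70 = 0.2857


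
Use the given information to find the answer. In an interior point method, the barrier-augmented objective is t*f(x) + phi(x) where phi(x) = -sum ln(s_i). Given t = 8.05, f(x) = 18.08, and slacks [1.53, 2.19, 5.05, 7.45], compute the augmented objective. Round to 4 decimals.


Step 1: Compute log-barrier.
ln values: [0.4253, 0.7839, 1.6194, 2.0082]
phi = -(0.4253 + 0.7839 + 1.6194 + 2.0082) = -4.8368
Step 2: Compute augmented objective.
t*f(x) = 8.05*18.08 = 145.544
Total = 145.544 - 4.8368 = 140.7072


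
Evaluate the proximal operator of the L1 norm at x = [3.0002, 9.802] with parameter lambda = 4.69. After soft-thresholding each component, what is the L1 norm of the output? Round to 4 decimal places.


Soft-thresholding with lambda = 4.69:
prox(3.0002) = sign(3.0002)*max(|3.0002| - 4.69, 0) = 0.0
prox(9.802) = sign(9.802)*max(|9.802| - 4.69, 0) = 5.112
prox(x) = [0.0, 5.112]
||prox(x)||_1 = 0.0 + 5.112 = 5.112


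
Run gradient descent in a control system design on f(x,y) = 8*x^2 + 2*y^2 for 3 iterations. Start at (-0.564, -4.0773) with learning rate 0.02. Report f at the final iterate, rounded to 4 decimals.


Gradient descent on f(x,y) = 8*x^2 + 2*y^2.
Starting point: (-0.564, -4.0773), alpha = 0.02
Step 1: grad_x = 2*8*-0.564 = -9.024, grad_y = 2*2*-4.0773 = -16.3092
  x_1 = -0.564 - 0.02*-9.024 = -0.3835
  y_1 = -4.0773 - 0.02*-16.3092 = -3.7511
Step 2: grad_x = 2*8*-0.3835 = -6.1363, grad_y = 2*2*-3.7511 = -15.0045
  x_2 = -0.3835 - 0.02*-6.1363 = -0.2608
  y_2 = -3.7511 - 0.02*-15.0045 = -3.451
Step 3: grad_x = 2*8*-0.2608 = -4.1727, grad_y = 2*2*-3.451 = -13.8041
  x_3 = -0.2608 - 0.02*-4.1727 = -0.1773
  y_3 = -3.451 - 0.02*-13.8041 = -3.1749
f(-0.1773, -3.1749) = 8*(-0.1773)^2 + 2*(-3.1749)^2 = 20.4121


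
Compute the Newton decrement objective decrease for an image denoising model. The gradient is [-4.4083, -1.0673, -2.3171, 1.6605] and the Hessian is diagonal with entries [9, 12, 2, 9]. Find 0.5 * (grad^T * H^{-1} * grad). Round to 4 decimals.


Step 1: H is diagonal, so H^(-1) * g = [-0.4898, -0.0889, -1.1586, 0.1845].
Step 2: g^T H^(-1) g = sum_i g_i^2 / H_ii
  = (-4.4083)^2/9 + (-1.0673)^2/12 + (-2.3171)^2/2 + (1.6605)^2/9
  = 2.1592 + 0.0949 + 2.6845 + 0.3064 = 5.245
Step 3: Objective decrease = 0.5 * g^T H^(-1) g = 2.6225


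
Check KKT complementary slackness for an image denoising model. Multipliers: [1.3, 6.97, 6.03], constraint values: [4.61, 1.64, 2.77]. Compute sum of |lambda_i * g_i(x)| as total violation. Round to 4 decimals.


KKT complementary slackness check:
lambda_1 * g_1 = 1.3 * 4.61 = 5.993
lambda_2 * g_2 = 6.97 * 1.64 = 11.4308
lambda_3 * g_3 = 6.03 * 2.77 = 16.7031
Total violation = 5.993 + 11.4308 + 16.7031 = 34.1269


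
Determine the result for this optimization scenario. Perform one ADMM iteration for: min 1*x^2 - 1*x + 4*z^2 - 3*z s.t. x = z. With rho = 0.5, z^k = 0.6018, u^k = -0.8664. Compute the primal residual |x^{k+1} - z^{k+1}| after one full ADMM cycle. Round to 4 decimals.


ADMM iteration with rho = 0.5, z^k = 0.6018, u^k = -0.8664
Step 1: x-update.
Minimize 1*x^2 - 1*x + (0.5/2)*(x - 0.6018 - 0.8664)^2
FOC: (2*1 + 0.5)*x = 1 + 0.5*(0.6018 + 0.8664)
x^{k+1} = 0.6936
Step 2: z-update.
Minimize 4*z^2 - 3*z + (0.5/2)*(0.6936 - z - 0.8664)^2
FOC: (2*4 + 0.5)*z = 3 + 0.5*(0.6936 - 0.8664)
z^{k+1} = 0.3428
Step 3: u-update.
u^{k+1} = -0.8664 + 0.6936 - 0.3428 = -0.5155
Step 4: Primal residual = |0.6936 - 0.3428| = 0.3509


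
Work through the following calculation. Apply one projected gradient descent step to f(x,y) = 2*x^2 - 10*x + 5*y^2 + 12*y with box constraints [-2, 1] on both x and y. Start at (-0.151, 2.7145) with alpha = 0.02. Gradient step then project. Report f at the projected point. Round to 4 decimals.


Step 1: Compute gradient at (-0.151, 2.7145).
grad_x = 2*2*-0.151 - 10 = -10.604
grad_y = 2*5*2.7145 + 12 = 39.145
Step 2: Gradient step.
x_raw = -0.151 - 0.02*-10.604 = 0.0611
y_raw = 2.7145 - 0.02*39.145 = 1.9316
Step 3: Project onto [-2, 1].
x_proj = clip(0.0611) = 0.0611
y_proj = clip(1.9316) = 1.0
Step 4: Evaluate f.
f(0.0611, 1.0) = 16.3967


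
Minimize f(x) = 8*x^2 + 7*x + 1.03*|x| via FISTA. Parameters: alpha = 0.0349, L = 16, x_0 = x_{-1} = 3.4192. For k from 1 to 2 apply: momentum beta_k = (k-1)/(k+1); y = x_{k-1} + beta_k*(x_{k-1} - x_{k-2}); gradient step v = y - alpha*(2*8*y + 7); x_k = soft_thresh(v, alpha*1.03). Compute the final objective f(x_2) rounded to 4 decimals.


FISTA on f(x) = 8*x^2 + 7*x + 1.03*|x|
L = 16, alpha = 0.0349
Iteration 1: beta = 0.0, y = 3.4192 + 0.0*(3.4192 - 3.4192) = 3.4192
  grad(y) = 61.7072, v = y - alpha*grad = 1.2656
  prox(v) = soft_thresh(1.2656, 0.0359) = 1.2297
Iteration 2: beta = 0.3333, y = 1.2297 + 0.3333*(1.2297 - 3.4192) = 0.4998
  grad(y) = 14.9973, v = y - alpha*grad = -0.0236
  prox(v) = soft_thresh(-0.0236, 0.0359) = 0.0
f(x_2) = 8*0.0^2 + 7*0.0 + 1.03*|0.0| = 0.0


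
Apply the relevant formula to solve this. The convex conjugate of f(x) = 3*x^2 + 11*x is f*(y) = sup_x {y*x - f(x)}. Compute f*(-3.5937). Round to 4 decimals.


f*(y) = sup_x {y*x - a*x^2 - b*x} = sup_x {(y-b)*x - a*x^2}
FOC: (y - b) - 2a*x = 0 => x* = (y - b)/(2a)
x* = (-3.5937 - 11)/(2*3) = -2.4323
f*(-3.5937) = (y-b)^2/(4a) = (-3.5937 - 11)^2/(4*3)
= 212.9761/12 = 17.748


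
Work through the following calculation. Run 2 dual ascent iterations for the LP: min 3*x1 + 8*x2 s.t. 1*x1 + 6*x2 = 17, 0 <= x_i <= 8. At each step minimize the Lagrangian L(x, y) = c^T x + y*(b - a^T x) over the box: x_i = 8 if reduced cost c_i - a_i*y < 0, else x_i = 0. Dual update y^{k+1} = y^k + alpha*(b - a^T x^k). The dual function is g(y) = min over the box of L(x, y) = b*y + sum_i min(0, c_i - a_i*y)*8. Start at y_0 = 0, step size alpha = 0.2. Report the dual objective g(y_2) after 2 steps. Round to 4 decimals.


Dual ascent for LP: min 3*x1 + 8*x2, 1*x1 + 6*x2 = 17, 0 <= x_i <= 8
Step 1: y^k = 0.0, reduced costs: (3.0, 8.0)
  x^k = (0.0, 0.0), subgradient = b - a^T x = 17.0
  y^{k+1} = 0.0 + 0.2*17.0 = 3.4
Step 2: y^k = 3.4, reduced costs: (-0.4, -12.4)
  x^k = (8.0, 8.0), subgradient = b - a^T x = -39.0
  y^{k+1} = 3.4 + 0.2*-39.0 = -4.4
Dual objective at y_2 = -4.4: reduced costs (7.4, 34.4), box minimizer x = (0.0, 0.0)
g(y_2) = b*y + (c1 - a1*y)*x1 + (c2 - a2*y)*x2 = 17*(-4.4) + 7.4*0.0 + 34.4*0.0 = -74.8 + 0.0 + 0.0 = -74.8


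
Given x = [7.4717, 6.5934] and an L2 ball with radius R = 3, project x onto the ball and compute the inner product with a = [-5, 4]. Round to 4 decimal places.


Step 1: Compute ||x|| (intermediates to 6 decimals).
||x|| = sqrt(7.4717^2 + 6.5934^2) = 9.9649
Step 2: Project.
Since ||x|| > R, scale = R/||x|| = 3/9.9649 = 0.301057, proj(x) = scale * x
proj(x) = [2.249408, 1.984989]
Step 3: Dot product.
a^T * proj(x) = -5*2.249408 + 4*1.984989 = -3.3071


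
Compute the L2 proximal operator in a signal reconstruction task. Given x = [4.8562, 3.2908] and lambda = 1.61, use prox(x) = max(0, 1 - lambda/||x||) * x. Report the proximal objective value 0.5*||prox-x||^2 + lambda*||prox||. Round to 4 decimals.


Step 1: Compute ||x||.
||x|| = 5.8662
Step 2: Compute scaling factor.
scale = max(0, 1 - 1.61/5.8662) = 0.7255
Step 3: prox(x) = [3.5234, 2.3876]
||prox(x)|| = 4.2562
Step 4: Proximal objective.
0.5*||prox-x||^2 = 1.2961
lambda*||prox|| = 6.8525
Total = 8.1485


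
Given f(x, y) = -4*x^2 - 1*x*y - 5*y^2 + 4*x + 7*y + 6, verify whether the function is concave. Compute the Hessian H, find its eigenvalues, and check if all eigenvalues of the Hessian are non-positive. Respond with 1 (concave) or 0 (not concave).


The Hessian of f(x,y) = -4*x^2 - 1*x*y - 5*y^2 + 4*x + 7*y + 6 is:
H = [[-8, -1], [-1, -10]]
Trace = -8 - 10 = -18
Determinant = -8*-10 - (-1)^2 = 79
Discriminant = (-18)^2 - 4*79 = 8.0
Eigenvalues: lambda_1 = -10.4142, lambda_2 = -7.5858
The function is concave.

1


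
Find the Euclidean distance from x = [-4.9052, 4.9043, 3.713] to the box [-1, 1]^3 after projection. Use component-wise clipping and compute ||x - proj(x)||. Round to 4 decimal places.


Project each component onto [-1, 1].
clip(-4.9052) = -1.0, clip(4.9043) = 1.0, clip(3.713) = 1.0
Projection = [-1.0, 1.0, 1.0]
Squared diffs: [15.2506, 15.2436, 7.3604]
Distance = sqrt(37.8546) = 6.1526


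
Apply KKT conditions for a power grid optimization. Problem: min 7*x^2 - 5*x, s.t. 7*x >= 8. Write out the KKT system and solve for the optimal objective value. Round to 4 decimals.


Step 1: Try lambda = 0 (constraint inactive).
x_unc = 5/(2*7) = 0.3571
Check: 7*0.3571 = 2.4997 < 8 -- violated!
Step 2: Constraint must be active: 7*x = 8
x* = 8/7 = 1.1429 (rounded; the exact value 8/7 is used below)
lambda = (2*7*(8/7) - 5)/7 = 1.5714
Step 3: Compute optimal value.
f(x*) = 7*(8/7)^2 - 5*(8/7) = 3.4286


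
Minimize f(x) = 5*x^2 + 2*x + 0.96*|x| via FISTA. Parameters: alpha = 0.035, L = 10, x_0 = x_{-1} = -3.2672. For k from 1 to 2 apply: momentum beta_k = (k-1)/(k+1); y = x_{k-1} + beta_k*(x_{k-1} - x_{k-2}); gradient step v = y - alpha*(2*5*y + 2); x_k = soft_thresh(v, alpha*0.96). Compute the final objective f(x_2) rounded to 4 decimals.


FISTA on f(x) = 5*x^2 + 2*x + 0.96*|x|
L = 10, alpha = 0.035
Iteration 1: beta = 0.0, y = -3.2672 + 0.0*(-3.2672 + 3.2672) = -3.2672
  grad(y) = -30.672, v = y - alpha*grad = -2.1937
  prox(v) = soft_thresh(-2.1937, 0.0336) = -2.1601
Iteration 2: beta = 0.3333, y = -2.1601 + 0.3333*(-2.1601 + 3.2672) = -1.791
  grad(y) = -15.9104, v = y - alpha*grad = -1.2342
  prox(v) = soft_thresh(-1.2342, 0.0336) = -1.2006
f(x_2) = 5*(-1.2006)^2 + 2*(-1.2006) + 0.96*|-1.2006| = 5.9583


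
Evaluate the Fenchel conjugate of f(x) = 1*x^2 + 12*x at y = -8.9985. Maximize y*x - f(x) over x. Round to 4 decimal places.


f*(y) = sup_x {y*x - a*x^2 - b*x} = sup_x {(y-b)*x - a*x^2}
FOC: (y - b) - 2a*x = 0 => x* = (y - b)/(2a)
x* = (-8.9985 - 12)/(2*1) = -10.4993
f*(-8.9985) = (y-b)^2/(4a) = (-8.9985 - 12)^2/(4*1)
= 440.937/4 = 110.2343


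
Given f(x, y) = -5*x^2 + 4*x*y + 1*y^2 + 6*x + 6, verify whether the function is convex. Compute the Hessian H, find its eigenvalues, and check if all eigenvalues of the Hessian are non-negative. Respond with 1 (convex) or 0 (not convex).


The Hessian of f(x,y) = -5*x^2 + 4*x*y + 1*y^2 + 6*x + 6 is:
H = [[-10, 4], [4, 2]]
Trace = -10 + 2 = -8
Determinant = -10*2 - (4)^2 = -36
Discriminant = (-8)^2 - 4*-36 = 208.0
Eigenvalues: lambda_1 = -11.2111, lambda_2 = 3.2111
The function is not convex.

0


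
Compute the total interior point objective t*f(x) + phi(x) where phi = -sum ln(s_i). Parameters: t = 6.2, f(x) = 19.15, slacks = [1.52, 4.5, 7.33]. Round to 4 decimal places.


Step 1: Compute log-barrier.
ln values: [0.4187, 1.5041, 1.992]
phi = -(0.4187 + 1.5041 + 1.992) = -3.9148
Step 2: Compute augmented objective.
t*f(x) = 6.2*19.15 = 118.73
Total = 118.73 - 3.9148 = 114.8152


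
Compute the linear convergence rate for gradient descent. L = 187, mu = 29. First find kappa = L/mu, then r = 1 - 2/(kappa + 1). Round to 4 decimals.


Step 1: Compute the condition number.
kappa = L/mu = 187/29 = 6.4483
Step 2: Compute the convergence rate.
r = 1 - 2/(kappa + 1) = 1 - 2*mu/(L + mu) = (L - mu)/(L + mu) = 158/216 = 0.7315


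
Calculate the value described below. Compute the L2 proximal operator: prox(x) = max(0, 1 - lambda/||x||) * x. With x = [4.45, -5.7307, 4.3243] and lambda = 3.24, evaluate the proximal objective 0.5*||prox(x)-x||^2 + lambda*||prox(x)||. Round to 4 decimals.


Step 1: Compute ||x||.
||x|| = 8.4465
Step 2: Compute scaling factor.
scale = max(0, 1 - 3.24/8.4465) = 0.6164
Step 3: prox(x) = [2.743, -3.5325, 2.6655]
||prox(x)|| = 5.2065
Step 4: Proximal objective.
0.5*||prox-x||^2 = 5.2488
lambda*||prox|| = 16.8691
Total = 22.1178


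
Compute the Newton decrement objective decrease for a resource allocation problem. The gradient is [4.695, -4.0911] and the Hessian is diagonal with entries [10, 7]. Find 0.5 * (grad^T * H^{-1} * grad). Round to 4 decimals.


Step 1: H is diagonal, so H^(-1) * g = [0.4695, -0.5844].
Step 2: g^T H^(-1) g = sum_i g_i^2 / H_ii
  = (4.695)^2/10 + (-4.0911)^2/7
  = 2.2043 + 2.391 = 4.5953
Step 3: Objective decrease = 0.5 * g^T H^(-1) g = 2.2977


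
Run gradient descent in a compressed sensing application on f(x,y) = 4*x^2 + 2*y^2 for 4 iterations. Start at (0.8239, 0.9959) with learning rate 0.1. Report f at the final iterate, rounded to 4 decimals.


Gradient descent on f(x,y) = 4*x^2 + 2*y^2.
Starting point: (0.8239, 0.9959), alpha = 0.1
Step 1: grad_x = 2*4*0.8239 = 6.5912, grad_y = 2*2*0.9959 = 3.9836
  x_1 = 0.8239 - 0.1*6.5912 = 0.1648
  y_1 = 0.9959 - 0.1*3.9836 = 0.5975
Step 2: grad_x = 2*4*0.1648 = 1.3182, grad_y = 2*2*0.5975 = 2.3902
  x_2 = 0.1648 - 0.1*1.3182 = 0.033
  y_2 = 0.5975 - 0.1*2.3902 = 0.3585
Step 3: grad_x = 2*4*0.033 = 0.2636, grad_y = 2*2*0.3585 = 1.4341
  x_3 = 0.033 - 0.1*0.2636 = 0.0066
  y_3 = 0.3585 - 0.1*1.4341 = 0.2151
Step 4: grad_x = 2*4*0.0066 = 0.0527, grad_y = 2*2*0.2151 = 0.8605
  x_4 = 0.0066 - 0.1*0.0527 = 0.0013
  y_4 = 0.2151 - 0.1*0.8605 = 0.1291
f(0.0013, 0.1291) = 4*0.0013^2 + 2*0.1291^2 = 0.0333


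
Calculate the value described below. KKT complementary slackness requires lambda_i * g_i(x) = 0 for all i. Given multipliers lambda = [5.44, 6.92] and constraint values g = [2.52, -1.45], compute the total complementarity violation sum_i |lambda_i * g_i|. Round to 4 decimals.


KKT complementary slackness check:
lambda_1 * g_1 = 5.44 * 2.52 = 13.7088
lambda_2 * g_2 = 6.92 * -1.45 = -10.034
Total violation = 13.7088 + 10.034 = 23.7428


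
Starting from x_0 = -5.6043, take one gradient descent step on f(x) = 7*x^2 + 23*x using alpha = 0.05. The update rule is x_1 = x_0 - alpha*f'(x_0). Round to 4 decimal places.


We compute the gradient at x_0 and apply the update.
f'(x) = 14*x + 23
f'(-5.6043) = 14*-5.6043 + 23 = -55.4602
x_1 = -5.6043 - 0.05*-55.4602 = -2.8313


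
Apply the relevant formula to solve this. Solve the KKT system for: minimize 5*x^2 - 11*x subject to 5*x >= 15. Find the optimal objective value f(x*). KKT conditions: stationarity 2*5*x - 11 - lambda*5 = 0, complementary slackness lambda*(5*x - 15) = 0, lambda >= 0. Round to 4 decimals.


Step 1: Try lambda = 0 (constraint inactive).
x_unc = 11/(2*5) = 1.1
Check: 5*1.1 = 5.5 < 15 -- violated!
Step 2: Constraint must be active: 5*x = 15
x* = 15/5 = 3.0
lambda = (2*5*3.0 - 11)/5 = 3.8
Step 3: Compute optimal value.
f(x*) = 5*3.0^2 - 11*3.0 = 12.0


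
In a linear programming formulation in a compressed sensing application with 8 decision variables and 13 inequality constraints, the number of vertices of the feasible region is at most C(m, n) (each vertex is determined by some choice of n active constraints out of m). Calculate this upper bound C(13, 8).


Each vertex corresponds to some choice of n active constraints out of m, so the number of vertices is at most C(m, n) = m! / (n!(m-n)!).
m = 13, n = 8
Numerator: 13 * 12 * 11 * 10 * 9 * 8 * 7 * 6
Denominator: 8! = 40320
C(13, 8) = 1287


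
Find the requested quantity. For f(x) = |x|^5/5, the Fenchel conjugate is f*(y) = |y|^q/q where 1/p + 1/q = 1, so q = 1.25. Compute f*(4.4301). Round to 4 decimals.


The conjugate exponent q satisfies 1/p + 1/q = 1.
p = 5, so q = 5/(5 - 1) = 1.25
|y|^q = 4.4301^1.25 = 6.4271
f*(4.4301) = 6.4271 / 1.25 = 5.1417


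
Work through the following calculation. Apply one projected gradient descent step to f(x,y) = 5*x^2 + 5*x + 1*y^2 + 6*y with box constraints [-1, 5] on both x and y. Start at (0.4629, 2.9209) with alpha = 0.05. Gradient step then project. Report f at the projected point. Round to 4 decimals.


Step 1: Compute gradient at (0.4629, 2.9209).
grad_x = 2*5*0.4629 + 5 = 9.629
grad_y = 2*1*2.9209 + 6 = 11.8418
Step 2: Gradient step.
x_raw = 0.4629 - 0.05*9.629 = -0.0186
y_raw = 2.9209 - 0.05*11.8418 = 2.3288
Step 3: Project onto [-1, 5].
x_proj = clip(-0.0186) = -0.0186
y_proj = clip(2.3288) = 2.3288
Step 4: Evaluate f.
f(-0.0186, 2.3288) = 19.3052


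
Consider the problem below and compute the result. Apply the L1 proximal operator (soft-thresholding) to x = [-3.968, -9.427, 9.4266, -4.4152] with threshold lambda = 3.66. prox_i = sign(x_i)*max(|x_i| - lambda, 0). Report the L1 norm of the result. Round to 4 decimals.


Soft-thresholding with lambda = 3.66:
prox(-3.968) = sign(-3.968)*max(|-3.968| - 3.66, 0) = -0.308
prox(-9.427) = sign(-9.427)*max(|-9.427| - 3.66, 0) = -5.767
prox(9.4266) = sign(9.4266)*max(|9.4266| - 3.66, 0) = 5.7666
prox(-4.4152) = sign(-4.4152)*max(|-4.4152| - 3.66, 0) = -0.7552
prox(x) = [-0.308, -5.767, 5.7666, -0.7552]
||prox(x)||_1 = 0.308 + 5.767 + 5.7666 + 0.7552 = 12.5968


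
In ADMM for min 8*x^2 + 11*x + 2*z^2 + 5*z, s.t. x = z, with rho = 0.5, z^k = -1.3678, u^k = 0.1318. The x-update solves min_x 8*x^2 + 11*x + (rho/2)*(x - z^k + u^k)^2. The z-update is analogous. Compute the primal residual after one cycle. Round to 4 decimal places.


ADMM iteration with rho = 0.5, z^k = -1.3678, u^k = 0.1318
Step 1: x-update.
Minimize 8*x^2 + 11*x + (0.5/2)*(x + 1.3678 + 0.1318)^2
FOC: (2*8 + 0.5)*x = -11 + 0.5*(-1.3678 - 0.1318)
x^{k+1} = -0.7121
Step 2: z-update.
Minimize 2*z^2 + 5*z + (0.5/2)*(-0.7121 - z + 0.1318)^2
FOC: (2*2 + 0.5)*z = -5 + 0.5*(-0.7121 + 0.1318)
z^{k+1} = -1.1756
Step 3: u-update.
u^{k+1} = 0.1318 - 0.7121 + 1.1756 = 0.5953
Step 4: Primal residual = |-0.7121 + 1.1756| = 0.4635


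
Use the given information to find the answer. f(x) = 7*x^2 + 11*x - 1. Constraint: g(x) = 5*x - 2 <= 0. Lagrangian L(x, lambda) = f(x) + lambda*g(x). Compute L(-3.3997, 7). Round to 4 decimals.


Step 1: Evaluate f(x).
f(-3.3997) = 7*(-3.3997)^2 + 11*(-3.3997) - 1 = 42.509
Step 2: Evaluate g(x).
g(-3.3997) = 5*-3.3997 - 2 = -18.9985
Step 3: Compute Lagrangian.
L = 42.509 + 7*-18.9985 = -90.4805


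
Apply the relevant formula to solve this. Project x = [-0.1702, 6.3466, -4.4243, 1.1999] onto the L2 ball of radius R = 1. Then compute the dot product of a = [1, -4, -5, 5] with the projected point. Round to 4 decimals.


Step 1: Compute ||x|| (intermediates to 6 decimals).
||x|| = sqrt((-0.1702)^2 + 6.3466^2 + (-4.4243)^2 + 1.1999^2) = 7.830868
Step 2: Project.
Since ||x|| > R, scale = R/||x|| = 1/7.830868 = 0.1277, proj(x) = scale * x
proj(x) = [-0.021735, 0.810461, -0.564983, 0.153227]
Step 3: Dot product.
a^T * proj(x) = 1*(-0.021735) - 4*0.810461 - 5*(-0.564983) + 5*0.153227 = 0.3275


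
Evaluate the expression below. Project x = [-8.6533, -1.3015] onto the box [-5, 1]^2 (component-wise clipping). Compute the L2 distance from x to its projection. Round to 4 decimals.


Project each component onto [-5, 1].
clip(-8.6533) = -5.0, clip(-1.3015) = -1.3015
Projection = [-5.0, -1.3015]
Squared diffs: [13.3466, 0.0]
Distance = sqrt(13.3466) = 3.6533


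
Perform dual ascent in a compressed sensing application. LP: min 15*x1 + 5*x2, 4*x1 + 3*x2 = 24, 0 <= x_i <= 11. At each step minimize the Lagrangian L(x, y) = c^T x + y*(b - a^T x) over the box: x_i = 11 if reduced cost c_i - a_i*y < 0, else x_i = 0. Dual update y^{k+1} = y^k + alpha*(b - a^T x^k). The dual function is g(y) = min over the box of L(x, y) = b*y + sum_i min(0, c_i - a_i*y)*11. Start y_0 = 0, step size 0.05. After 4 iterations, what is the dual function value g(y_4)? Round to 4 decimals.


Dual ascent for LP: min 15*x1 + 5*x2, 4*x1 + 3*x2 = 24, 0 <= x_i <= 11
Step 1: y^k = 0.0, reduced costs: (15.0, 5.0)
  x^k = (0.0, 0.0), subgradient = b - a^T x = 24.0
  y^{k+1} = 0.0 + 0.05*24.0 = 1.2
Step 2: y^k = 1.2, reduced costs: (10.2, 1.4)
  x^k = (0.0, 0.0), subgradient = b - a^T x = 24.0
  y^{k+1} = 1.2 + 0.05*24.0 = 2.4
Step 3: y^k = 2.4, reduced costs: (5.4, -2.2)
  x^k = (0.0, 11.0), subgradient = b - a^T x = -9.0
  y^{k+1} = 2.4 + 0.05*-9.0 = 1.95
Step 4: y^k = 1.95, reduced costs: (7.2, -0.85)
  x^k = (0.0, 11.0), subgradient = b - a^T x = -9.0
  y^{k+1} = 1.95 + 0.05*-9.0 = 1.5
Dual objective at y_4 = 1.5: reduced costs (9.0, 0.5), box minimizer x = (0.0, 0.0)
g(y_4) = b*y + (c1 - a1*y)*x1 + (c2 - a2*y)*x2 = 24*1.5 + 9.0*0.0 + 0.5*0.0 = 36.0 + 0.0 + 0.0 = 36.0


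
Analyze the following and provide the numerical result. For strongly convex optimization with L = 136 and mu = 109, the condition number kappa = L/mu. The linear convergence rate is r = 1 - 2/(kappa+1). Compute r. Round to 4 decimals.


Step 1: Compute the condition number.
kappa = L/mu = 136/109 = 1.2477
Step 2: Compute the convergence rate.
r = 1 - 2/(kappa + 1) = 1 - 2*mu/(L + mu) = (L - mu)/(L + mu) = 27/245 = 0.1102


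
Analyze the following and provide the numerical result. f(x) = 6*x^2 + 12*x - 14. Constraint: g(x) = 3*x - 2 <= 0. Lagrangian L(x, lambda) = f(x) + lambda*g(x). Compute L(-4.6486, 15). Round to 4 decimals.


Step 1: Evaluate f(x).
f(-4.6486) = 6*(-4.6486)^2 + 12*(-4.6486) - 14 = 59.8737
Step 2: Evaluate g(x).
g(-4.6486) = 3*-4.6486 - 2 = -15.9458
Step 3: Compute Lagrangian.
L = 59.8737 + 15*-15.9458 = -179.3133


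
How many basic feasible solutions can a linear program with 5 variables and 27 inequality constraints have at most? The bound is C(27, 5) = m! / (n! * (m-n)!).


Each vertex corresponds to some choice of n active constraints out of m, so the number of vertices is at most C(m, n) = m! / (n!(m-n)!).
m = 27, n = 5
Numerator: 27 * 26 * 25 * 24 * 23
Denominator: 5! = 120
C(27, 5) = 80730


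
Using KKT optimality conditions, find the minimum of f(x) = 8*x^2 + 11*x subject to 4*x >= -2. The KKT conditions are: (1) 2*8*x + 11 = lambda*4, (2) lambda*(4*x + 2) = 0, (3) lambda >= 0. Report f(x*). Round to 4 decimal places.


Step 1: Try lambda = 0 (constraint inactive).
x_unc = -11/(2*8) = -0.6875
Check: 4*-0.6875 = -2.75 < -2 -- violated!
Step 2: Constraint must be active: 4*x = -2
x* = -2/4 = -0.5
lambda = (2*8*(-0.5) + 11)/4 = 0.75
Step 3: Compute optimal value.
f(x*) = 8*(-0.5)^2 + 11*(-0.5) = -3.5


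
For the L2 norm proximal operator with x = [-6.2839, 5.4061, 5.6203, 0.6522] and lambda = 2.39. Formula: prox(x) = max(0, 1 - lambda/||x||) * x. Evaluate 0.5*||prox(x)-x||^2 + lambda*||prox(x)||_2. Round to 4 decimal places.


Step 1: Compute ||x||.
||x|| = 10.0363
Step 2: Compute scaling factor.
scale = max(0, 1 - 2.39/10.0363) = 0.7619
Step 3: prox(x) = [-4.7875, 4.1187, 4.2819, 0.4969]
||prox(x)|| = 7.6463
Step 4: Proximal objective.
0.5*||prox-x||^2 = 2.8561
lambda*||prox|| = 18.2747
Total = 21.1306


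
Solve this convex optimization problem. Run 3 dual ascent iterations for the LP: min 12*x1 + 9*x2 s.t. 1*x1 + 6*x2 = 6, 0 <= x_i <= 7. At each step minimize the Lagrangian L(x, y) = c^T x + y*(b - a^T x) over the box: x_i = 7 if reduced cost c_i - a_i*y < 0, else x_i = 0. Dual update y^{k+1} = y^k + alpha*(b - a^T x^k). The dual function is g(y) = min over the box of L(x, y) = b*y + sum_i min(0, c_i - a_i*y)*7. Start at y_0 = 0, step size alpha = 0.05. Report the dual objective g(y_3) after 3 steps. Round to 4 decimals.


Dual ascent for LP: min 12*x1 + 9*x2, 1*x1 + 6*x2 = 6, 0 <= x_i <= 7
Step 1: y^k = 0.0, reduced costs: (12.0, 9.0)
  x^k = (0.0, 0.0), subgradient = b - a^T x = 6.0
  y^{k+1} = 0.0 + 0.05*6.0 = 0.3
Step 2: y^k = 0.3, reduced costs: (11.7, 7.2)
  x^k = (0.0, 0.0), subgradient = b - a^T x = 6.0
  y^{k+1} = 0.3 + 0.05*6.0 = 0.6
Step 3: y^k = 0.6, reduced costs: (11.4, 5.4)
  x^k = (0.0, 0.0), subgradient = b - a^T x = 6.0
  y^{k+1} = 0.6 + 0.05*6.0 = 0.9
Dual objective at y_3 = 0.9: reduced costs (11.1, 3.6), box minimizer x = (0.0, 0.0)
g(y_3) = b*y + (c1 - a1*y)*x1 + (c2 - a2*y)*x2 = 6*0.9 + 11.1*0.0 + 3.6*0.0 = 5.4 + 0.0 + 0.0 = 5.4


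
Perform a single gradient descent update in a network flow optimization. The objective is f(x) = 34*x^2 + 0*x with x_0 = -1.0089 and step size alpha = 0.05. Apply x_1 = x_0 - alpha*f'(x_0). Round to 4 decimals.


We compute the gradient at x_0 and apply the update.
f'(x) = 68*x + 0
f'(-1.0089) = 68*-1.0089 + 0 = -68.6052
x_1 = -1.0089 - 0.05*-68.6052 = 2.4214


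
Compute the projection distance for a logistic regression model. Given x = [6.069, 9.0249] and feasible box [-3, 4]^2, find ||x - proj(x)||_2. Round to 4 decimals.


Project each component onto [-3, 4].
clip(6.069) = 4.0, clip(9.0249) = 4.0
Projection = [4.0, 4.0]
Squared diffs: [4.2808, 25.2496]
Distance = sqrt(29.5304) = 5.4342


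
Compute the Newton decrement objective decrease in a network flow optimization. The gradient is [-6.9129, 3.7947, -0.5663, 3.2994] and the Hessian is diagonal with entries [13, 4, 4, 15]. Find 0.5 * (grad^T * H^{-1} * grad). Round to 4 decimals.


Step 1: H is diagonal, so H^(-1) * g = [-0.5318, 0.9487, -0.1416, 0.22].
Step 2: g^T H^(-1) g = sum_i g_i^2 / H_ii
  = (-6.9129)^2/13 + (3.7947)^2/4 + (-0.5663)^2/4 + (3.2994)^2/15
  = 3.676 + 3.5999 + 0.0802 + 0.7257 = 8.0819
Step 3: Objective decrease = 0.5 * g^T H^(-1) g = 4.0409


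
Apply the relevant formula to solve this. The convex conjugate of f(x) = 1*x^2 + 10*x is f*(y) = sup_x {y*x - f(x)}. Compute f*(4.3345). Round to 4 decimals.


f*(y) = sup_x {y*x - a*x^2 - b*x} = sup_x {(y-b)*x - a*x^2}
FOC: (y - b) - 2a*x = 0 => x* = (y - b)/(2a)
x* = (4.3345 - 10)/(2*1) = -2.8328
f*(4.3345) = (y-b)^2/(4a) = (4.3345 - 10)^2/(4*1)
= 32.0979/4 = 8.0245


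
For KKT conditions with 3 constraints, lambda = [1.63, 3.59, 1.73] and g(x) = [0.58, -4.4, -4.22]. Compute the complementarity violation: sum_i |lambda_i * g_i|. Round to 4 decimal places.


KKT complementary slackness check:
lambda_1 * g_1 = 1.63 * 0.58 = 0.9454
lambda_2 * g_2 = 3.59 * -4.4 = -15.796
lambda_3 * g_3 = 1.73 * -4.22 = -7.3006
Total violation = 0.9454 + 15.796 + 7.3006 = 24.042


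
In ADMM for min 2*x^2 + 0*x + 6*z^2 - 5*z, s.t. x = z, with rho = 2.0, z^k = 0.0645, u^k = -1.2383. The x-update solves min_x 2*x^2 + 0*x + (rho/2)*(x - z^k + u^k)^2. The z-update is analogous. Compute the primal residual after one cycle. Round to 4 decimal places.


ADMM iteration with rho = 2.0, z^k = 0.0645, u^k = -1.2383
Step 1: x-update.
Minimize 2*x^2 + 0*x + (2.0/2)*(x - 0.0645 - 1.2383)^2
FOC: (2*2 + 2.0)*x = 0 + 2.0*(0.0645 + 1.2383)
x^{k+1} = 0.4343
Step 2: z-update.
Minimize 6*z^2 - 5*z + (2.0/2)*(0.4343 - z - 1.2383)^2
FOC: (2*6 + 2.0)*z = 5 + 2.0*(0.4343 - 1.2383)
z^{k+1} = 0.2423
Step 3: u-update.
u^{k+1} = -1.2383 + 0.4343 - 0.2423 = -1.0463
Step 4: Primal residual = |0.4343 - 0.2423| = 0.192


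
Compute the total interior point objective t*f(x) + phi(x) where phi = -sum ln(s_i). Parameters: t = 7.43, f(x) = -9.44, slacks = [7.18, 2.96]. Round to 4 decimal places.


Step 1: Compute log-barrier.
ln values: [1.9713, 1.0852]
phi = -(1.9713 + 1.0852) = -3.0565
Step 2: Compute augmented objective.
t*f(x) = 7.43*-9.44 = -70.1392
Total = -70.1392 - 3.0565 = -73.1957


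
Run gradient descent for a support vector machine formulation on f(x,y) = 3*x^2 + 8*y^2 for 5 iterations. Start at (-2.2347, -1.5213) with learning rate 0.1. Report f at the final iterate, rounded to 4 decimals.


Gradient descent on f(x,y) = 3*x^2 + 8*y^2.
Starting point: (-2.2347, -1.5213), alpha = 0.1
Step 1: grad_x = 2*3*-2.2347 = -13.4082, grad_y = 2*8*-1.5213 = -24.3408
  x_1 = -2.2347 - 0.1*-13.4082 = -0.8939
  y_1 = -1.5213 - 0.1*-24.3408 = 0.9128
Step 2: grad_x = 2*3*-0.8939 = -5.3633, grad_y = 2*8*0.9128 = 14.6045
  x_2 = -0.8939 - 0.1*-5.3633 = -0.3576
  y_2 = 0.9128 - 0.1*14.6045 = -0.5477
Step 3: grad_x = 2*3*-0.3576 = -2.1453, grad_y = 2*8*-0.5477 = -8.7627
  x_3 = -0.3576 - 0.1*-2.1453 = -0.143
  y_3 = -0.5477 - 0.1*-8.7627 = 0.3286
Step 4: grad_x = 2*3*-0.143 = -0.8581, grad_y = 2*8*0.3286 = 5.2576
  x_4 = -0.143 - 0.1*-0.8581 = -0.0572
  y_4 = 0.3286 - 0.1*5.2576 = -0.1972
Step 5: grad_x = 2*3*-0.0572 = -0.3432, grad_y = 2*8*-0.1972 = -3.1546
  x_5 = -0.0572 - 0.1*-0.3432 = -0.0229
  y_5 = -0.1972 - 0.1*-3.1546 = 0.1183
f(-0.0229, 0.1183) = 3*(-0.0229)^2 + 8*0.1183^2 = 0.1135


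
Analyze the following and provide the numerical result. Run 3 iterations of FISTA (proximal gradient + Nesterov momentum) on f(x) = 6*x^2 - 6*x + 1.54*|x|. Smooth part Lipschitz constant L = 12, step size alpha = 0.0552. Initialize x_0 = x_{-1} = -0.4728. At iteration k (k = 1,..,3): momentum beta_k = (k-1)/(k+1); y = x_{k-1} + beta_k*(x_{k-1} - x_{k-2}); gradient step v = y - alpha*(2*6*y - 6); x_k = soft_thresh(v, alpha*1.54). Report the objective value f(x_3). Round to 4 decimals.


FISTA on f(x) = 6*x^2 - 6*x + 1.54*|x|
L = 12, alpha = 0.0552
Iteration 1: beta = 0.0, y = -0.4728 + 0.0*(-0.4728 + 0.4728) = -0.4728
  grad(y) = -11.6736, v = y - alpha*grad = 0.1716
  prox(v) = soft_thresh(0.1716, 0.085) = 0.0866
Iteration 2: beta = 0.3333, y = 0.0866 + 0.3333*(0.0866 + 0.4728) = 0.273
  grad(y) = -2.7236, v = y - alpha*grad = 0.4234
  prox(v) = soft_thresh(0.4234, 0.085) = 0.3384
Iteration 3: beta = 0.5, y = 0.3384 + 0.5*(0.3384 - 0.0866) = 0.4643
  grad(y) = -0.4288, v = y - alpha*grad = 0.4879
  prox(v) = soft_thresh(0.4879, 0.085) = 0.4029
f(x_3) = 6*0.4029^2 - 6*0.4029 + 1.54*|0.4029| = -0.823


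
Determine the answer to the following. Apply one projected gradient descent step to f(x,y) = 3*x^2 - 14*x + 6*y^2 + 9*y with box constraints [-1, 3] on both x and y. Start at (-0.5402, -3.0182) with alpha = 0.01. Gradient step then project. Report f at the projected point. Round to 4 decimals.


Step 1: Compute gradient at (-0.5402, -3.0182).
grad_x = 2*3*-0.5402 - 14 = -17.2412
grad_y = 2*6*-3.0182 + 9 = -27.2184
Step 2: Gradient step.
x_raw = -0.5402 - 0.01*-17.2412 = -0.3678
y_raw = -3.0182 - 0.01*-27.2184 = -2.746
Step 3: Project onto [-1, 3].
x_proj = clip(-0.3678) = -0.3678
y_proj = clip(-2.746) = -1.0
Step 4: Evaluate f.
f(-0.3678, -1.0) = 2.5548


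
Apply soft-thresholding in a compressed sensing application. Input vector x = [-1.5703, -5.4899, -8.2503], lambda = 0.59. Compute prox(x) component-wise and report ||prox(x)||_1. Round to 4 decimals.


Soft-thresholding with lambda = 0.59:
prox(-1.5703) = sign(-1.5703)*max(|-1.5703| - 0.59, 0) = -0.9803
prox(-5.4899) = sign(-5.4899)*max(|-5.4899| - 0.59, 0) = -4.8999
prox(-8.2503) = sign(-8.2503)*max(|-8.2503| - 0.59, 0) = -7.6603
prox(x) = [-0.9803, -4.8999, -7.6603]
||prox(x)||_1 = 0.9803 + 4.8999 + 7.6603 = 13.5405


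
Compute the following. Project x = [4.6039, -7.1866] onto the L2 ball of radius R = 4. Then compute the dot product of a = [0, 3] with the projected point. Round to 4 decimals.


Step 1: Compute ||x|| (intermediates to 6 decimals).
||x|| = sqrt(4.6039^2 + (-7.1866)^2) = 8.534818
Step 2: Project.
Since ||x|| > R, scale = R/||x|| = 4/8.534818 = 0.468668, proj(x) = scale * x
proj(x) = [2.157701, -3.368129]
Step 3: Dot product.
a^T * proj(x) = 0*2.157701 + 3*(-3.368129) = -10.1044


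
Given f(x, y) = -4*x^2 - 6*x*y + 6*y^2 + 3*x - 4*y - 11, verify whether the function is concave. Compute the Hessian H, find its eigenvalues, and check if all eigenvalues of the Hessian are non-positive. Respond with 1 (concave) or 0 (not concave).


The Hessian of f(x,y) = -4*x^2 - 6*x*y + 6*y^2 + 3*x - 4*y - 11 is:
H = [[-8, -6], [-6, 12]]
Trace = -8 + 12 = 4
Determinant = -8*12 - (-6)^2 = -132
Discriminant = (4)^2 - 4*-132 = 544.0
Eigenvalues: lambda_1 = -9.6619, lambda_2 = 13.6619
The function is not concave.

0


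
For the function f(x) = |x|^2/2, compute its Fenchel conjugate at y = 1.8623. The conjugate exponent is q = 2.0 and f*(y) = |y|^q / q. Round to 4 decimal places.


The conjugate exponent q satisfies 1/p + 1/q = 1.
p = 2, so q = 2/(2 - 1) = 2.0
|y|^q = 1.8623^2.0 = 3.4682
f*(1.8623) = 3.4682 / 2.0 = 1.7341


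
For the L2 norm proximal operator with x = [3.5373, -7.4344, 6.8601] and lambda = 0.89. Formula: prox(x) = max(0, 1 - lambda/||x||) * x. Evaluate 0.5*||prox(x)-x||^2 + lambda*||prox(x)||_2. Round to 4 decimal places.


Step 1: Compute ||x||.
||x|| = 10.7165
Step 2: Compute scaling factor.
scale = max(0, 1 - 0.89/10.7165) = 0.917
Step 3: prox(x) = [3.2435, -6.817, 6.2904]
||prox(x)|| = 9.8265
Step 4: Proximal objective.
0.5*||prox-x||^2 = 0.3961
lambda*||prox|| = 8.7456
Total = 9.1417


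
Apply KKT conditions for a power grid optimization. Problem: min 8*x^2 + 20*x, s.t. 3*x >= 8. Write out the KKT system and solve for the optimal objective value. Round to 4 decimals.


Step 1: Try lambda = 0 (constraint inactive).
x_unc = -20/(2*8) = -1.25
Check: 3*-1.25 = -3.75 < 8 -- violated!
Step 2: Constraint must be active: 3*x = 8
x* = 8/3 = 2.6667 (rounded; the exact value 8/3 is used below)
lambda = (2*8*(8/3) + 20)/3 = 20.8889
Step 3: Compute optimal value.
f(x*) = 8*(8/3)^2 + 20*(8/3) = 110.2222


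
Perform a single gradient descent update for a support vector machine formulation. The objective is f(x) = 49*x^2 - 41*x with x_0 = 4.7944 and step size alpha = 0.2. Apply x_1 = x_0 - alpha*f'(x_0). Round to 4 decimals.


We compute the gradient at x_0 and apply the update.
f'(x) = 98*x - 41
f'(4.7944) = 98*4.7944 - 41 = 428.8512
x_1 = 4.7944 - 0.2*428.8512 = -80.9758


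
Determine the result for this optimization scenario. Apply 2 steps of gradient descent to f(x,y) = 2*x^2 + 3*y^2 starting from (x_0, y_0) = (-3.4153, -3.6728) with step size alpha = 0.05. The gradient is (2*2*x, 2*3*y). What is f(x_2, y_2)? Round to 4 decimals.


Gradient descent on f(x,y) = 2*x^2 + 3*y^2.
Starting point: (-3.4153, -3.6728), alpha = 0.05
Step 1: grad_x = 2*2*-3.4153 = -13.6612, grad_y = 2*3*-3.6728 = -22.0368
  x_1 = -3.4153 - 0.05*-13.6612 = -2.7322
  y_1 = -3.6728 - 0.05*-22.0368 = -2.571
Step 2: grad_x = 2*2*-2.7322 = -10.929, grad_y = 2*3*-2.571 = -15.4258
  x_2 = -2.7322 - 0.05*-10.929 = -2.1858
  y_2 = -2.571 - 0.05*-15.4258 = -1.7997
f(-2.1858, -1.7997) = 2*(-2.1858)^2 + 3*(-1.7997)^2 = 19.2718


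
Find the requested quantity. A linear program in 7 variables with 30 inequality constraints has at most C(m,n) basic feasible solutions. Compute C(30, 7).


Each vertex corresponds to some choice of n active constraints out of m, so the number of vertices is at most C(m, n) = m! / (n!(m-n)!).
m = 30, n = 7
Numerator: 30 * 29 * 28 * 27 * 26 * 25 * 24
Denominator: 7! = 5040
C(30, 7) = 2035800


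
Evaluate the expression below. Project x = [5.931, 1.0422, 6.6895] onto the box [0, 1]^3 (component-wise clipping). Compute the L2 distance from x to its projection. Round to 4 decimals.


Project each component onto [0, 1].
clip(5.931) = 1.0, clip(1.0422) = 1.0, clip(6.6895) = 1.0
Projection = [1.0, 1.0, 1.0]
Squared diffs: [24.3148, 0.0018, 32.3704]
Distance = sqrt(56.687) = 7.5291


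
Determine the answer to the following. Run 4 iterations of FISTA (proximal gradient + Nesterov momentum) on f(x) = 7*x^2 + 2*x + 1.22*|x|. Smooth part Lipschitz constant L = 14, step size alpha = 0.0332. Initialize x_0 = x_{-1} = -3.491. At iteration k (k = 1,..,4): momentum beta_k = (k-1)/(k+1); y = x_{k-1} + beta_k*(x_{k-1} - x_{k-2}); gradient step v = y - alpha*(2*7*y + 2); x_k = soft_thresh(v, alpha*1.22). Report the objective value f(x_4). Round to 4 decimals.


FISTA on f(x) = 7*x^2 + 2*x + 1.22*|x|
L = 14, alpha = 0.0332
Iteration 1: beta = 0.0, y = -3.491 + 0.0*(-3.491 + 3.491) = -3.491
  grad(y) = -46.874, v = y - alpha*grad = -1.9348
  prox(v) = soft_thresh(-1.9348, 0.0405) = -1.8943
Iteration 2: beta = 0.3333, y = -1.8943 + 0.3333*(-1.8943 + 3.491) = -1.362
  grad(y) = -17.0685, v = y - alpha*grad = -0.7954
  prox(v) = soft_thresh(-0.7954, 0.0405) = -0.7549
Iteration 3: beta = 0.5, y = -0.7549 + 0.5*(-0.7549 + 1.8943) = -0.1851
  grad(y) = -0.5921, v = y - alpha*grad = -0.1655
  prox(v) = soft_thresh(-0.1655, 0.0405) = -0.125
Iteration 4: beta = 0.6, y = -0.125 + 0.6*(-0.125 + 0.7549) = 0.2529
  grad(y) = 5.5411, v = y - alpha*grad = 0.069
  prox(v) = soft_thresh(0.069, 0.0405) = 0.0285
f(x_4) = 7*0.0285^2 + 2*0.0285 + 1.22*|0.0285| = 0.0973
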